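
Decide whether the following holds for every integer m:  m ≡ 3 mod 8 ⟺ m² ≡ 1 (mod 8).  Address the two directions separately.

(⇐) This fails: take m = 1. Then 1² = 1 ≡ 1 (mod 8), yet 1 ≡ 1 (mod 8), not 3.

(⇒) Suppose m ≡ 3 mod 8. Write m = 8j + 3. Then (8j + 3)² = 64j² + 48j + 9 = 8(8j² + 6j + 1) + 1, so m² ≡ 1 (mod 8).

Not equivalent: only (⇒) holds.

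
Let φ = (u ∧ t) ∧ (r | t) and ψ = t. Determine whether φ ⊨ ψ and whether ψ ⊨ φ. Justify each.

[⇐] This fails. Under u = F, r = F, t = T, the left side is false but the right side is true.

[⇒] Assume the antecedent. If u is true, the antecedent forces (u = T, r = F, t = T) or (u = T, r = T, t = T), and t holds there. If u is false, the antecedent cannot hold. Either way t holds.

(⇒) holds; (⇐) fails.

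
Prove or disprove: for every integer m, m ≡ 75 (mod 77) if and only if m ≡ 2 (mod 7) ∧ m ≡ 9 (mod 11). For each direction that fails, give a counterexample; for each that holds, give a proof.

Forward direction. This fails: m = 75 gives 75 ≡ 75 (mod 77) but 75 ≡ 5 (mod 7), so the conjunction on the right does not hold.

Converse. This fails: m = 9 satisfies both congruences on the right (9 ≡ 2 mod 7 and 9 ≡ 9 mod 11) yet 9 ≡ 9 (mod 77), not 75.

Neither direction holds.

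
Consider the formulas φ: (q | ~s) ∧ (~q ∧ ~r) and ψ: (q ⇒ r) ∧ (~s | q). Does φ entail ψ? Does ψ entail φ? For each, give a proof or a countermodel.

(⇒) Assume the antecedent. If r is true, the antecedent cannot hold. If r is false, the antecedent forces (r = F, s = F, q = F), and (q ⇒ r) ∧ (~s | q) holds there. Either way (q ⇒ r) ∧ (~s | q) holds.

(⇐) This fails. Under r = T, s = F, q = F, the left side is false but the right side is true.

(⇒) holds; (⇐) fails.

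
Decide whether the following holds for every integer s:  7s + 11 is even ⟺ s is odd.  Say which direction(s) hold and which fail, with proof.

Converse. Suppose s is odd; write s = 2j + 1. Then 7s + 11 = 7·(2j + 1) + 11 = 2·7j + 18, which is even.

Forward direction. Suppose 7s + 11 is even. Since 7 is odd, 7s and s have the same parity, so 7s + 11 ≡ s + 11 (mod 2). As 11 is odd, 7s + 11 is even exactly when s is odd. Thus s is odd.

Equivalent; both directions hold.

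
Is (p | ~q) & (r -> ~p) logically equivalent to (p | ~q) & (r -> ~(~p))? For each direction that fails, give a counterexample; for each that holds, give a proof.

Both directions fail.

(⟹) This fails. Under p = F, r = T, q = F, the left side is true but the right side is false.

(⟸) This fails. Under p = T, r = T, q = F, the left side is false but the right side is true.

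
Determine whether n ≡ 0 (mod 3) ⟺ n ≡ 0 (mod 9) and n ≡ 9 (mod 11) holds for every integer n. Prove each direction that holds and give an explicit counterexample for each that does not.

Only the converse holds.

[⇒] This fails: n = 0 gives 0 ≡ 0 (mod 3) but 0 ≡ 0 (mod 11), so the conjunction on the right does not hold.

[⇐] Conversely, if n ≡ 0 (mod 9) and n ≡ 9 (mod 11), then by the Chinese remainder theorem n ≡ 9 (mod 99). Since 9 ≡ 0 (mod 3) and 3 ∣ 99, we get n ≡ 0 (mod 3).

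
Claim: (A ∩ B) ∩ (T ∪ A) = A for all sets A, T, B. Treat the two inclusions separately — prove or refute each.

The sets are not equal: only the forward inclusion holds.

Forward inclusion. Let x ∈ (A ∩ B) ∩ (T ∪ A). Then either x ∈ A ∩ B and x ∉ T; or x ∈ A ∩ T ∩ B. In each case x ∈ A, so (A ∩ B) ∩ (T ∪ A) ⊆ A.

Reverse inclusion. This inclusion fails. Take A = {1}, T = ∅, B = ∅; then 1 ∈ A but 1 ∉ (A ∩ B) ∩ (T ∪ A).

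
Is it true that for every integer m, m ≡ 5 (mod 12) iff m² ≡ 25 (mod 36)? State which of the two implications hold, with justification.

Neither implication holds.

[⇒] This fails: take m = 17. Then 17 ≡ 5 (mod 12), but 17² = 289 ≡ 1 (mod 36), not 25.

[⇐] This fails: take m = 13. Then 13² = 169 ≡ 25 (mod 36), yet 13 ≡ 1 (mod 12), not 5.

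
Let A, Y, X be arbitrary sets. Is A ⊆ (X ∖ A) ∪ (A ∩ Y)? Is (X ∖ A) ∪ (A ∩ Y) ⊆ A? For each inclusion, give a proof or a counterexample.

Forward inclusion. This inclusion fails. Take A = {1}, Y = ∅, X = ∅; then 1 ∈ A but 1 ∉ (X ∖ A) ∪ (A ∩ Y).

Reverse inclusion. This inclusion fails. Take A = ∅, Y = ∅, X = {1}; then 1 ∈ (X ∖ A) ∪ (A ∩ Y) but 1 ∉ A.

Neither inclusion holds.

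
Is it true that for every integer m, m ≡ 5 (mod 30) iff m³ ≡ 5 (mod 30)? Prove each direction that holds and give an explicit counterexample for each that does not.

Both directions hold.

(→) Suppose m ≡ 5 (mod 30). Write m = 30j + 5. Then (30j + 5)³ = 27000j³ + 13500j² + 2250j + 125 = 30(900j³ + 450j² + 75j + 4) + 5, so m³ ≡ 5 (mod 30).

(←) Conversely, suppose m³ ≡ 5 (mod 30). The only residue r in {0, …, 29} with r³ ≡ 5 (mod 30) is r = 5, so m ≡ 5 (mod 30).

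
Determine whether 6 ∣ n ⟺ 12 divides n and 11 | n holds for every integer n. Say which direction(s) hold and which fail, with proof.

(⟹) This fails: take n = 6. Certainly 6 ∣ 6, but 12 ∤ 6.

(⟸) Suppose 12 ∣ n and 11 ∣ n. Any common multiple of 12 and 11 is a multiple of their lcm; here gcd(12, 11) = 1, so lcm(12, 11) = 12·11 = 132, so 132 ∣ n. Since 6 ∣ 132, it follows that 6 ∣ n.

Only the reverse direction holds.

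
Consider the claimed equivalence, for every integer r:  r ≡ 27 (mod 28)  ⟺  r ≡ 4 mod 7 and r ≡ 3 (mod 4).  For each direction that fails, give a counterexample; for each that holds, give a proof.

Forward direction. This fails: r = 27 gives 27 ≡ 27 (mod 28) but 27 ≡ 6 (mod 7), so the conjunction on the right does not hold.

Converse. This fails: r = 11 satisfies both congruences on the right (11 ≡ 4 mod 7 and 11 ≡ 3 mod 4) yet 11 ≡ 11 (mod 28), not 27.

(⇒) fails and (⇐) fails.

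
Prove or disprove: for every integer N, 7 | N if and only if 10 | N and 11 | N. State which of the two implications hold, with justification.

Neither implication holds.

(→) This fails: take N = 7. Certainly 7 ∣ 7, but 10 ∤ 7.

(←) This fails: take N = 110. Both 10 ∣ 110 and 11 ∣ 110, yet 110 is not a multiple of 7 (since 110 = 15·7 + 5), so 7 ∤ 110.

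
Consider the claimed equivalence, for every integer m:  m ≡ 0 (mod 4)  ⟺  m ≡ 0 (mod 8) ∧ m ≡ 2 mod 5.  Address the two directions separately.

(⇐) If m ≡ 0 (mod 8) and m ≡ 2 (mod 5), then by the Chinese remainder theorem m ≡ 32 (mod 40). Since 32 ≡ 0 (mod 4) and 4 ∣ 40, we get m ≡ 0 (mod 4).

(⇒) This fails: m = 0 gives 0 ≡ 0 (mod 4) but 0 ≡ 0 (mod 5), so the conjunction on the right does not hold.

Not equivalent: only (⇐) holds.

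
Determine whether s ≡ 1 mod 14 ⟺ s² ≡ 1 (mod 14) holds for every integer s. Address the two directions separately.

(⇒) holds; (⇐) fails.

(⇐) This fails: take s = 13. Then 13² = 169 ≡ 1 (mod 14), yet 13 ≡ 13 (mod 14), not 1.

(⇒) Suppose s ≡ 1 mod 14. Write s = 14j + 1. Then (14j + 1)² = 196j² + 28j + 1 = 14(14j² + 2j) + 1, so s² ≡ 1 (mod 14).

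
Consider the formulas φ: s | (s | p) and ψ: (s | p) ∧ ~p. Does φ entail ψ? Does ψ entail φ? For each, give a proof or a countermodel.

(⇒) fails; (⇐) holds.

(⟹) This fails. Under s = F, p = T, the left side is true but the right side is false.

(⟸) Assume the antecedent. If s is true, s | (s | p) reduces to true regardless of the other variables. If s is false, the antecedent cannot hold. Either way s | (s | p) holds.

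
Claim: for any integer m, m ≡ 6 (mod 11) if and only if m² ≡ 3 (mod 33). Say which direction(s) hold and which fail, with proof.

Neither direction holds.

[⇒] This fails: take m = 17. Then 17 ≡ 6 (mod 11), but 17² = 289 ≡ 25 (mod 33), not 3.

[⇐] This fails: take m = 27. Then 27² = 729 ≡ 3 (mod 33), yet 27 ≡ 5 (mod 11), not 6.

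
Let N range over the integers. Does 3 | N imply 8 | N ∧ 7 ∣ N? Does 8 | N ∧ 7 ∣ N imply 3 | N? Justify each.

(⟹) This fails: take N = 3. Certainly 3 ∣ 3, but 8 ∤ 3.

(⟸) This fails: take N = 56. Both 8 ∣ 56 and 7 ∣ 56, yet 56 is not a multiple of 3 (since 56 = 18·3 + 2), so 3 ∤ 56.

Neither direction holds.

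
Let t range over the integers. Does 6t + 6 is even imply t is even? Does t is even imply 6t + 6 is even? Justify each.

Forward direction. This fails: take t = 3. Then 6t + 6 = 24, which is even, yet t = 3 is odd, not even.

Converse. Suppose t is even. Since 6 is even, 6t is even for every t, so 6t + 6 has the same parity as 6, which is even. Hence 6t + 6 is even.

Only the reverse direction holds.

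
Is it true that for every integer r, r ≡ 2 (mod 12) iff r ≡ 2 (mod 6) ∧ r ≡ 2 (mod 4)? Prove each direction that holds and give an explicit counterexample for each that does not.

Both directions hold.

(←) If r ≡ 2 (mod 6) and r ≡ 2 (mod 4), then by the Chinese remainder theorem r ≡ 2 (mod 12). This is exactly r ≡ 2 (mod 12).

(→) Suppose r ≡ 2 (mod 12); write r = 12j + 2. Since 6 ∣ 12, reducing mod 6 gives r ≡ 2 (mod 6); since 4 ∣ 12, reducing mod 4 gives r ≡ 2 (mod 4).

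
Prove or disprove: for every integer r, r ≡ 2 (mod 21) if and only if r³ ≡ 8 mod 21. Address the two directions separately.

(⇒) Suppose r ≡ 2 (mod 21). Write r = 21j + 2. Then (21j + 2)³ = 9261j³ + 2646j² + 252j + 8 = 21(441j³ + 126j² + 12j) + 8, so r³ ≡ 8 (mod 21).

(⇐) This fails: take r = 8. Then 8³ = 512 ≡ 8 (mod 21), yet 8 ≡ 8 (mod 21), not 2.

Only the forward direction holds.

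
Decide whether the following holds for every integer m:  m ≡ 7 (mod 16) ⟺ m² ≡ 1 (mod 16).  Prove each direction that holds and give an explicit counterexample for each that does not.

Only the forward direction holds.

(⟹) Suppose m ≡ 7 (mod 16). Write m = 16j + 7. Then (16j + 7)² = 256j² + 224j + 49 = 16(16j² + 14j + 3) + 1, so m² ≡ 1 (mod 16).

(⟸) This fails: take m = 1. Then 1² = 1 ≡ 1 (mod 16), yet 1 ≡ 1 (mod 16), not 7.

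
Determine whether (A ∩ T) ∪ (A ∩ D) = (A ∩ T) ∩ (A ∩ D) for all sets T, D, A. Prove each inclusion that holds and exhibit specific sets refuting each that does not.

Only the reverse inclusion holds.

Forward inclusion. This inclusion fails. Take T = {1}, D = ∅, A = {1}; then 1 ∈ (A ∩ T) ∪ (A ∩ D) but 1 ∉ (A ∩ T) ∩ (A ∩ D).

Reverse inclusion. Let x ∈ (A ∩ T) ∩ (A ∩ D). Then x ∈ T ∩ D ∩ A, from which x ∈ (A ∩ T) ∪ (A ∩ D).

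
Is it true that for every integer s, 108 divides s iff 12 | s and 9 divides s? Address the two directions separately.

Only the forward direction holds.

[⇒] If 108 ∣ s, write s = 108q. Since 108 = 9·12, s = 12·(9q), so 12 ∣ s; and since 108 = 12·9, s = 9·(12q), so 9 ∣ s.

[⇐] This fails: take s = 36. Both 12 ∣ 36 and 9 ∣ 36, yet 36 is not a multiple of 108 (since 36 = 0·108 + 36), so 108 ∤ 36.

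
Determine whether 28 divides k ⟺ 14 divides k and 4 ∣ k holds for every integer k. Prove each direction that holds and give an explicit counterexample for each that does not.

The biconditional holds.

Forward direction. If 28 ∣ k, write k = 28q. Since 28 = 2·14, k = 14·(2q), so 14 ∣ k; and since 28 = 7·4, k = 4·(7q), so 4 ∣ k.

Converse. Suppose 14 ∣ k and 4 ∣ k. Any common multiple of 14 and 4 is a multiple of their lcm; here lcm(14, 4) = 14·4/gcd(14, 4) = 56/2 = 28, so 28 ∣ k.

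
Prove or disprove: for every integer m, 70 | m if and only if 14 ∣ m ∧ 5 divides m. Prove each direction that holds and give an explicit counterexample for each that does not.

Both directions hold; the statement is true.

(⇒) If 70 ∣ m, write m = 70q. Since 70 = 5·14, m = 14·(5q), so 14 ∣ m; and since 70 = 14·5, m = 5·(14q), so 5 ∣ m.

(⇐) Suppose 14 ∣ m and 5 ∣ m. Any common multiple of 14 and 5 is a multiple of their lcm; here gcd(14, 5) = 1, so lcm(14, 5) = 14·5 = 70, so 70 ∣ m.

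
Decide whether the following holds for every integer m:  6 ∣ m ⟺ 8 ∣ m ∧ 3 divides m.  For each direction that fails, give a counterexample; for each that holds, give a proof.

Only the reverse direction holds.

[⇒] This fails: take m = 6. Certainly 6 ∣ 6, but 8 ∤ 6.

[⇐] Suppose 8 ∣ m and 3 ∣ m. Any common multiple of 8 and 3 is a multiple of their lcm; here gcd(8, 3) = 1, so lcm(8, 3) = 8·3 = 24, so 24 ∣ m. Since 6 ∣ 24, it follows that 6 ∣ m.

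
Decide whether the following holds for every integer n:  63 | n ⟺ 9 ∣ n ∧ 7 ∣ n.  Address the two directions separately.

Equivalent; both directions hold.

[⇐] Suppose 9 ∣ n and 7 ∣ n. Any common multiple of 9 and 7 is a multiple of their lcm; here gcd(9, 7) = 1, so lcm(9, 7) = 9·7 = 63, so 63 ∣ n.

[⇒] If 63 ∣ n, write n = 63q. Since 63 = 7·9, n = 9·(7q), so 9 ∣ n; and since 63 = 9·7, n = 7·(9q), so 7 ∣ n.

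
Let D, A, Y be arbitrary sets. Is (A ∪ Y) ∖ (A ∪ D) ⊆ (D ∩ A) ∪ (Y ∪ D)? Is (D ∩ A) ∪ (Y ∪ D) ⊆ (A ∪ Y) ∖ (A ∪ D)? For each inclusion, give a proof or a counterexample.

Reverse inclusion. This inclusion fails. Take D = {1}, A = ∅, Y = ∅; then 1 ∈ (D ∩ A) ∪ (Y ∪ D) but 1 ∉ (A ∪ Y) ∖ (A ∪ D).

Forward inclusion. Let x ∈ (A ∪ Y) ∖ (A ∪ D). Then x ∈ Y and x ∉ D, A, from which x ∈ (D ∩ A) ∪ (Y ∪ D).

(⊆) holds; (⊇) fails.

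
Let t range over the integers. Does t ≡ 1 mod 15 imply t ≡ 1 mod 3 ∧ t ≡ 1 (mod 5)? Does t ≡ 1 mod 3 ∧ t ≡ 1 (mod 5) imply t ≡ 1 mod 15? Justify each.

The biconditional holds.

[⇒] Suppose t ≡ 1 (mod 15); write t = 15j + 1. Since 3 ∣ 15, reducing mod 3 gives t ≡ 1 (mod 3); since 5 ∣ 15, reducing mod 5 gives t ≡ 1 (mod 5).

[⇐] Conversely, if t ≡ 1 (mod 3) and t ≡ 1 (mod 5), then by the Chinese remainder theorem t ≡ 1 (mod 15). This is exactly t ≡ 1 (mod 15).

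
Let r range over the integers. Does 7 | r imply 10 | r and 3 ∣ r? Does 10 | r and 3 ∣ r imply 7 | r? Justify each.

[⇒] This fails: take r = 7. Certainly 7 ∣ 7, but 10 ∤ 7.

[⇐] This fails: take r = 30. Both 10 ∣ 30 and 3 ∣ 30, yet 30 is not a multiple of 7 (since 30 = 4·7 + 2), so 7 ∤ 30.

Neither implication holds.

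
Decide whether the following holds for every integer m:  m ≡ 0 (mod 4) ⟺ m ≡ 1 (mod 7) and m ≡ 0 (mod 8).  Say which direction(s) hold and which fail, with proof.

[⇒] This fails: m = 0 gives 0 ≡ 0 (mod 4) but 0 ≡ 0 (mod 7), so the conjunction on the right does not hold.

[⇐] Conversely, if m ≡ 1 (mod 7) and m ≡ 0 (mod 8), then by the Chinese remainder theorem m ≡ 8 (mod 56). Since 8 ≡ 0 (mod 4) and 4 ∣ 56, we get m ≡ 0 (mod 4).

Only the converse holds.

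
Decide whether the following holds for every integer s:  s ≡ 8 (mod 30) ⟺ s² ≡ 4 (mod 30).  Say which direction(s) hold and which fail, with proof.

[⇐] This fails: take s = 2. Then 2² = 4 ≡ 4 (mod 30), yet 2 ≡ 2 (mod 30), not 8.

[⇒] Suppose s ≡ 8 (mod 30). Write s = 30j + 8. Then (30j + 8)² = 900j² + 480j + 64 = 30(30j² + 16j + 2) + 4, so s² ≡ 4 (mod 30).

The forward direction holds; the converse fails.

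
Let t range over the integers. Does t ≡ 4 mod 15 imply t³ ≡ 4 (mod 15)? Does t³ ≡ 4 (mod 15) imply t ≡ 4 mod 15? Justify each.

Both directions hold.

[⇒] Suppose t ≡ 4 mod 15. Write t = 15j + 4. Then (15j + 4)³ = 3375j³ + 2700j² + 720j + 64 = 15(225j³ + 180j² + 48j + 4) + 4, so t³ ≡ 4 (mod 15).

[⇐] Conversely, suppose t³ ≡ 4 (mod 15). The only residue r in {0, …, 14} with r³ ≡ 4 (mod 15) is r = 4, so t ≡ 4 (mod 15).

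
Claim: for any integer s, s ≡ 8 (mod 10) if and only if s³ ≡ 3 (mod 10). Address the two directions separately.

[⇒] This fails: take s = 8. Then 8 ≡ 8 (mod 10), but 8³ = 512 ≡ 2 (mod 10), not 3.

[⇐] This fails: take s = 7. Then 7³ = 343 ≡ 3 (mod 10), yet 7 ≡ 7 (mod 10), not 8.

Both directions fail.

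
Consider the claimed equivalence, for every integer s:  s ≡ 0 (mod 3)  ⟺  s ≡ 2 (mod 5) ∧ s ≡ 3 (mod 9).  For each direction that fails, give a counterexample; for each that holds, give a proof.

[⇒] This fails: s = 0 gives 0 ≡ 0 (mod 3) but 0 ≡ 0 (mod 5), so the conjunction on the right does not hold.

[⇐] Conversely, if s ≡ 2 (mod 5) and s ≡ 3 (mod 9), then by the Chinese remainder theorem s ≡ 12 (mod 45). Since 12 ≡ 0 (mod 3) and 3 ∣ 45, we get s ≡ 0 (mod 3).

The forward direction fails; the converse holds.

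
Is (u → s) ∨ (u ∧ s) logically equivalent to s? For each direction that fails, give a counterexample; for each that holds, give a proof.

(⇒) fails; (⇐) holds.

(→) This fails. Under u = F, s = F, the left side is true but the right side is false.

(←) Assume the antecedent. If u is true, the antecedent forces (u = T, s = T), and (u → s) ∨ (u ∧ s) holds there. If u is false, (u → s) ∨ (u ∧ s) reduces to true regardless of the other variables. Either way (u → s) ∨ (u ∧ s) holds.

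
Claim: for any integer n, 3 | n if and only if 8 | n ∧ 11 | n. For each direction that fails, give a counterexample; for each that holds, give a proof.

[⇒] This fails: take n = 3. Certainly 3 ∣ 3, but 8 ∤ 3.

[⇐] This fails: take n = 88. Both 8 ∣ 88 and 11 ∣ 88, yet 88 is not a multiple of 3 (since 88 = 29·3 + 1), so 3 ∤ 88.

Neither implication holds.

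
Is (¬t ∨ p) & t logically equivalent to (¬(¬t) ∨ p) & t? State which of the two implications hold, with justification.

Not equivalent: only (⇒) holds.

Forward direction. Assume the antecedent. If t is true, (¬(¬t) ∨ p) & t reduces to true regardless of the other variables. If t is false, the antecedent cannot hold. Either way (¬(¬t) ∨ p) & t holds.

Converse. This fails. Under t = T, p = F, the left side is false but the right side is true.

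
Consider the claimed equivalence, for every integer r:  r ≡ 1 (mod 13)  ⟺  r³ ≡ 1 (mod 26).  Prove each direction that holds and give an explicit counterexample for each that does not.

(→) This fails: take r = 14. Then 14 ≡ 1 (mod 13), but 14³ = 2744 ≡ 14 (mod 26), not 1.

(←) This fails: take r = 3. Then 3³ = 27 ≡ 1 (mod 26), yet 3 ≡ 3 (mod 13), not 1.

Neither implication holds.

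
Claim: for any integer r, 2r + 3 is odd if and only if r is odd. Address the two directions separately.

[⇒] This fails: take r = 6. Then 2r + 3 = 15, which is odd, yet r = 6 is even, not odd.

[⇐] Suppose r is odd. Since 2 is even, 2r is even for every r, so 2r + 3 has the same parity as 3, which is odd. Hence 2r + 3 is odd.

The forward direction fails; the converse holds.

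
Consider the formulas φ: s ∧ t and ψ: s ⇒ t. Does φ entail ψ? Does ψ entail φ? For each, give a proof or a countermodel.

Only the forward direction holds.

(→) Assume the antecedent. If t is true, s ⇒ t reduces to true regardless of the other variables. If t is false, the antecedent cannot hold. Either way s ⇒ t holds.

(←) This fails. Under t = F, s = F, the left side is false but the right side is true.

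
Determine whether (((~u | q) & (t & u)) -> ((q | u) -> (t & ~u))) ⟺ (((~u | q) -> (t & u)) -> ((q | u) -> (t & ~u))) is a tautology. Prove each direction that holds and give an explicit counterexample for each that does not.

Not equivalent: only (⇐) holds.

(⟹) This fails. Under q = F, t = F, u = T, the left side is true but the right side is false.

(⟸) Assume the antecedent. If t is true, the antecedent forces (q = F, t = T, u = F) or (q = T, t = T, u = F), and the consequent holds there. If t is false, the consequent reduces to true regardless of the other variables. Either way the consequent holds.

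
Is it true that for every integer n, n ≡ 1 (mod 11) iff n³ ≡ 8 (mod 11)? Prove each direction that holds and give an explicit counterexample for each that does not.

(⇒) fails and (⇐) fails.

(⟹) This fails: take n = 1. Then 1 ≡ 1 (mod 11), but 1³ = 1 ≡ 1 (mod 11), not 8.

(⟸) This fails: take n = 2. Then 2³ = 8 ≡ 8 (mod 11), yet 2 ≡ 2 (mod 11), not 1.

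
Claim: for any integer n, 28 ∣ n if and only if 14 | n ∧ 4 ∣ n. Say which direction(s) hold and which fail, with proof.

(⇐) Suppose 14 ∣ n and 4 ∣ n. Any common multiple of 14 and 4 is a multiple of their lcm; here lcm(14, 4) = 14·4/gcd(14, 4) = 56/2 = 28, so 28 ∣ n.

(⇒) If 28 ∣ n, write n = 28q. Since 28 = 2·14, n = 14·(2q), so 14 ∣ n; and since 28 = 7·4, n = 4·(7q), so 4 ∣ n.

The biconditional holds.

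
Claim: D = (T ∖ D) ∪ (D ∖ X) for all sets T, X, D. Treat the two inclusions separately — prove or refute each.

Forward inclusion. This inclusion fails. Take T = ∅, X = {1}, D = {1}; then 1 ∈ D but 1 ∉ (T ∖ D) ∪ (D ∖ X).

Reverse inclusion. This inclusion fails. Take T = {1}, X = ∅, D = ∅; then 1 ∈ (T ∖ D) ∪ (D ∖ X) but 1 ∉ D.

Both inclusions fail.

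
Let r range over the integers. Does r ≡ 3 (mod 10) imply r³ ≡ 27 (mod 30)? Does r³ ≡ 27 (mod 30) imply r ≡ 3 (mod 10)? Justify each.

Forward direction. This fails: take r = 13. Then 13 ≡ 3 (mod 10), but 13³ = 2197 ≡ 7 (mod 30), not 27.

Converse. The residues r modulo 30 with r³ ≡ 27 (mod 30) are exactly {3}, and each is ≡ 3 (mod 10).

Not equivalent: only (⇐) holds.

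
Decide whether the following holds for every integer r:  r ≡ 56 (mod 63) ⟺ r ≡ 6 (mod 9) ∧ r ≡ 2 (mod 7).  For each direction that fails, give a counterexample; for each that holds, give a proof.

Neither implication holds.

(⇒) This fails: r = 56 gives 56 ≡ 56 (mod 63) but 56 ≡ 2 (mod 9), so the conjunction on the right does not hold.

(⇐) This fails: r = 51 satisfies both congruences on the right (51 ≡ 6 mod 9 and 51 ≡ 2 mod 7) yet 51 ≡ 51 (mod 63), not 56.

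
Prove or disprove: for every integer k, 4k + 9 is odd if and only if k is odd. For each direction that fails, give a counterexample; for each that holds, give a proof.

(⇒) This fails: take k = 4. Then 4k + 9 = 25, which is odd, yet k = 4 is even, not odd.

(⇐) Suppose k is odd. Since 4 is even, 4k is even for every k, so 4k + 9 has the same parity as 9, which is odd. Hence 4k + 9 is odd.

The forward direction fails; the converse holds.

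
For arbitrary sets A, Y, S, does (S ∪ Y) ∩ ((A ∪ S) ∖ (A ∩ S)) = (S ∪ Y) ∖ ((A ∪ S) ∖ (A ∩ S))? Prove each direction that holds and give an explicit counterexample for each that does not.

Both inclusions fail.

(⊆) This inclusion fails. Take A = {1}, Y = {1}, S = ∅; then 1 ∈ (S ∪ Y) ∩ ((A ∪ S) ∖ (A ∩ S)) but 1 ∉ (S ∪ Y) ∖ ((A ∪ S) ∖ (A ∩ S)).

(⊇) This inclusion fails. Take A = ∅, Y = {1}, S = ∅; then 1 ∈ (S ∪ Y) ∖ ((A ∪ S) ∖ (A ∩ S)) but 1 ∉ (S ∪ Y) ∩ ((A ∪ S) ∖ (A ∩ S)).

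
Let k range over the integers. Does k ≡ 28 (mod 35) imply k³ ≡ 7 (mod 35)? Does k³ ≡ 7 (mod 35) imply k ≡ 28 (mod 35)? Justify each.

Both directions hold; the statement is true.

(→) Suppose k ≡ 28 (mod 35). Write k = 35j + 28. Then (35j + 28)³ = 42875j³ + 102900j² + 82320j + 21952 = 35(1225j³ + 2940j² + 2352j + 627) + 7, so k³ ≡ 7 (mod 35).

(←) Conversely, suppose k³ ≡ 7 (mod 35). The only residue r in {0, …, 34} with r³ ≡ 7 (mod 35) is r = 28, so k ≡ 28 (mod 35).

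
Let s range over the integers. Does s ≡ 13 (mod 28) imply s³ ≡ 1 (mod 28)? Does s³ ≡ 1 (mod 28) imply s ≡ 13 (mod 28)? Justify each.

(⇒) fails and (⇐) fails.

(→) This fails: take s = 13. Then 13 ≡ 13 (mod 28), but 13³ = 2197 ≡ 13 (mod 28), not 1.

(←) This fails: take s = 1. Then 1³ = 1 ≡ 1 (mod 28), yet 1 ≡ 1 (mod 28), not 13.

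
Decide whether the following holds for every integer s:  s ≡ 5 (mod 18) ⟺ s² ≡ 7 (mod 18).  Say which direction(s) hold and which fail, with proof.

(⇒) holds; (⇐) fails.

(⇐) This fails: take s = 13. Then 13² = 169 ≡ 7 (mod 18), yet 13 ≡ 13 (mod 18), not 5.

(⇒) Suppose s ≡ 5 (mod 18). Write s = 18j + 5. Then (18j + 5)² = 324j² + 180j + 25 = 18(18j² + 10j + 1) + 7, so s² ≡ 7 (mod 18).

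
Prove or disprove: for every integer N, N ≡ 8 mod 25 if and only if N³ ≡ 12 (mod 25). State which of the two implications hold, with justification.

[⇒] Suppose N ≡ 8 mod 25. Write N = 25j + 8. Then (25j + 8)³ = 15625j³ + 15000j² + 4800j + 512 = 25(625j³ + 600j² + 192j + 20) + 12, so N³ ≡ 12 (mod 25).

[⇐] Conversely, suppose N³ ≡ 12 (mod 25). The only residue r in {0, …, 24} with r³ ≡ 12 (mod 25) is r = 8, so N ≡ 8 (mod 25).

Both directions hold.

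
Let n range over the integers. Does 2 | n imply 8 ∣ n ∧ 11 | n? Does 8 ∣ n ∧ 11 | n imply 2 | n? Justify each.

Forward direction. This fails: take n = 2. Certainly 2 ∣ 2, but 8 ∤ 2.

Converse. Suppose 8 ∣ n and 11 ∣ n. Any common multiple of 8 and 11 is a multiple of their lcm; here gcd(8, 11) = 1, so lcm(8, 11) = 8·11 = 88, so 88 ∣ n. Since 2 ∣ 88, it follows that 2 ∣ n.

(⇒) fails; (⇐) holds.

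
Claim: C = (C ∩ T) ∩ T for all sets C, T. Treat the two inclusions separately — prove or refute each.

The sets are not equal: only the reverse inclusion holds.

(⊆) This inclusion fails. Take C = {1}, T = ∅; then 1 ∈ C but 1 ∉ (C ∩ T) ∩ T.

(⊇) Let x ∈ (C ∩ T) ∩ T. Then x ∈ C ∩ T, from which x ∈ C.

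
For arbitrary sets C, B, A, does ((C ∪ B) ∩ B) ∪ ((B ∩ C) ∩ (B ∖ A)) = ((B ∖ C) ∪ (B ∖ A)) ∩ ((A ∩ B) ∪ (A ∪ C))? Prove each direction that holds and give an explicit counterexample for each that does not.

(⟹) This inclusion fails. Take C = ∅, B = {1}, A = ∅; then 1 ∈ ((C ∪ B) ∩ B) ∪ ((B ∩ C) ∩ (B ∖ A)) but 1 ∉ ((B ∖ C) ∪ (B ∖ A)) ∩ ((A ∩ B) ∪ (A ∪ C)).

(⟸) Let x ∈ ((B ∖ C) ∪ (B ∖ A)) ∩ ((A ∩ B) ∪ (A ∪ C)). Then either x ∈ C ∩ B and x ∉ A; or x ∈ B ∩ A and x ∉ C. In each case x ∈ ((C ∪ B) ∩ B) ∪ ((B ∩ C) ∩ (B ∖ A)), so ((B ∖ C) ∪ (B ∖ A)) ∩ ((A ∩ B) ∪ (A ∪ C)) ⊆ ((C ∪ B) ∩ B) ∪ ((B ∩ C) ∩ (B ∖ A)).

(⊆) fails; (⊇) holds.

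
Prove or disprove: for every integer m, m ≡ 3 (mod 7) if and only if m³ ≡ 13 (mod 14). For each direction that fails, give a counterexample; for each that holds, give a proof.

[⇒] This fails: take m = 10. Then 10 ≡ 3 (mod 7), but 10³ = 1000 ≡ 6 (mod 14), not 13.

[⇐] This fails: take m = 5. Then 5³ = 125 ≡ 13 (mod 14), yet 5 ≡ 5 (mod 7), not 3.

Neither implication holds.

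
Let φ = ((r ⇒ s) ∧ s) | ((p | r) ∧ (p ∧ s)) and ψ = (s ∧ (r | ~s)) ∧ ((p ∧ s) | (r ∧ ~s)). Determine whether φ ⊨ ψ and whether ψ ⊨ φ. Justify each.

(⇒) fails; (⇐) holds.

(⟹) This fails. Under p = F, r = F, s = T, the left side is true but the right side is false.

(⟸) Assume the antecedent. If p is true, the antecedent forces (p = T, r = T, s = T), and the consequent holds there. If p is false, the antecedent cannot hold. Either way the consequent holds.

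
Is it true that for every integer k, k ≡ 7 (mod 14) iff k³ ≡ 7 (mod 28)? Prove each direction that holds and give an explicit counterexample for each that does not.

(⇒) This fails: take k = 21. Then 21 ≡ 7 (mod 14), but 21³ = 9261 ≡ 21 (mod 28), not 7.

(⇐) Conversely, the residues r modulo 28 with r³ ≡ 7 (mod 28) are exactly {7}, and each is ≡ 7 (mod 14).

Only the converse holds.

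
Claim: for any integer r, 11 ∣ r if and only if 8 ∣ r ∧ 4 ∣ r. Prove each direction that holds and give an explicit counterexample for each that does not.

Neither direction holds.

(⟹) This fails: take r = 11. Certainly 11 ∣ 11, but 8 ∤ 11.

(⟸) This fails: take r = 8. Both 8 ∣ 8 and 4 ∣ 8, yet 8 is not a multiple of 11 (since 8 = 0·11 + 8), so 11 ∤ 8.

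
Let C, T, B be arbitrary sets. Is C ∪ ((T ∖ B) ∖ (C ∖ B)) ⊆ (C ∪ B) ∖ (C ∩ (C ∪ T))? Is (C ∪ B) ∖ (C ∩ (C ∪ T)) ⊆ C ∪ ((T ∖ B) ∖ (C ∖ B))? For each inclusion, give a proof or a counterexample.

(⊆) This inclusion fails. Take C = {1}, T = ∅, B = ∅; then 1 ∈ C ∪ ((T ∖ B) ∖ (C ∖ B)) but 1 ∉ (C ∪ B) ∖ (C ∩ (C ∪ T)).

(⊇) This inclusion fails. Take C = ∅, T = ∅, B = {1}; then 1 ∈ (C ∪ B) ∖ (C ∩ (C ∪ T)) but 1 ∉ C ∪ ((T ∖ B) ∖ (C ∖ B)).

(⊆) fails and (⊇) fails.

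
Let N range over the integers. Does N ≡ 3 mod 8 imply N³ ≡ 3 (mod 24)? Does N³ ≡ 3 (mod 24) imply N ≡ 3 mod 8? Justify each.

Converse. The residues r modulo 24 with r³ ≡ 3 (mod 24) are exactly {3}, and each is ≡ 3 (mod 8).

Forward direction. This fails: take N = 11. Then 11 ≡ 3 (mod 8), but 11³ = 1331 ≡ 11 (mod 24), not 3.

Only the converse holds.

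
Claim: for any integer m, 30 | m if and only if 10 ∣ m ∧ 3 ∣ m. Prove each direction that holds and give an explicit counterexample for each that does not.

Both implications hold.

Converse. Suppose 10 ∣ m and 3 ∣ m. Any common multiple of 10 and 3 is a multiple of their lcm; here gcd(10, 3) = 1, so lcm(10, 3) = 10·3 = 30, so 30 ∣ m.

Forward direction. If 30 ∣ m, write m = 30q. Since 30 = 3·10, m = 10·(3q), so 10 ∣ m; and since 30 = 10·3, m = 3·(10q), so 3 ∣ m.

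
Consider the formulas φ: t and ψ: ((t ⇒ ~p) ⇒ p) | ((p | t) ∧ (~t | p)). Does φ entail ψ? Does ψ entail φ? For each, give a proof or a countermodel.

Neither implication holds.

Forward direction. This fails. Under t = T, p = F, the left side is true but the right side is false.

Converse. This fails. Under t = F, p = T, the left side is false but the right side is true.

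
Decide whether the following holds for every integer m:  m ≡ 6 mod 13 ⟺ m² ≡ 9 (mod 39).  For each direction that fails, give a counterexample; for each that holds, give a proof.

(⟹) This fails: take m = 6. Then 6 ≡ 6 (mod 13), but 6² = 36 ≡ 36 (mod 39), not 9.

(⟸) This fails: take m = 3. Then 3² = 9 ≡ 9 (mod 39), yet 3 ≡ 3 (mod 13), not 6.

(⇒) fails and (⇐) fails.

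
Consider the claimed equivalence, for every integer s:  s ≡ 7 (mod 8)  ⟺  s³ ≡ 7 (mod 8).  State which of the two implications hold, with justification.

(⟸) For the converse, argue contrapositively. If s ≢ 7 (mod 8), then s is congruent to one of 0, 1, 2, 3, 4, 5, 6 modulo 8, and these give s³ ≡ 0, 1, 0, 3, 0, 5, 0 respectively — never 7.

(⟹) Suppose s ≡ 7 (mod 8). Write s = 8j + 7. Then (8j + 7)³ = 512j³ + 1344j² + 1176j + 343 = 8(64j³ + 168j² + 147j + 42) + 7, so s³ ≡ 7 (mod 8).

Both implications hold.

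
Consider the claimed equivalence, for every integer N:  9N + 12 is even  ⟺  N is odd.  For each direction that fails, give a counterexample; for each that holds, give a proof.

Both directions fail.

Forward direction. This fails: N = 4 gives 9N + 12 = 48, which is even, but 4 is even, not odd.

Converse. This also fails: N = 5 is odd, but 9N + 12 = 57 is odd, not even.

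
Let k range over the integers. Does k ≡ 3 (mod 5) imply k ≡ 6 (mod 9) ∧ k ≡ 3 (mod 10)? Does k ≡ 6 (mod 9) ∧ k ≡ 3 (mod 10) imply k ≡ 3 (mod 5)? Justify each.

(⇒) fails; (⇐) holds.

[⇒] This fails: k = 3 gives 3 ≡ 3 (mod 5) but 3 ≡ 3 (mod 9), so the conjunction on the right does not hold.

[⇐] Conversely, if k ≡ 6 (mod 9) and k ≡ 3 (mod 10), then by the Chinese remainder theorem k ≡ 33 (mod 90). Since 33 ≡ 3 (mod 5) and 5 ∣ 90, we get k ≡ 3 (mod 5).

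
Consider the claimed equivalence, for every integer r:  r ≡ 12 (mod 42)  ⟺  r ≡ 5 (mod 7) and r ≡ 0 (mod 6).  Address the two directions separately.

The biconditional holds.

(⟸) If r ≡ 5 (mod 7) and r ≡ 0 (mod 6), then by the Chinese remainder theorem r ≡ 12 (mod 42). This is exactly r ≡ 12 (mod 42).

(⟹) Suppose r ≡ 12 (mod 42); write r = 42j + 12. Since 7 ∣ 42, reducing mod 7 gives r ≡ 12 ≡ 5 (mod 7); since 6 ∣ 42, reducing mod 6 gives r ≡ 12 ≡ 0 (mod 6).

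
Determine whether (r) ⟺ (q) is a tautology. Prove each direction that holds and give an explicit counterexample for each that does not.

Neither implication holds.

(⟹) This fails. Under q = F, r = T, the left side is true but the right side is false.

(⟸) This fails. Under q = T, r = F, the left side is false but the right side is true.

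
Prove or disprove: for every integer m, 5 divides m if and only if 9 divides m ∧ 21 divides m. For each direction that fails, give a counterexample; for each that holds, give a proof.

Neither implication holds.

[⇒] This fails: take m = 5. Certainly 5 ∣ 5, but 9 ∤ 5.

[⇐] This fails: take m = 63. Both 9 ∣ 63 and 21 ∣ 63, yet 63 is not a multiple of 5 (since 63 = 12·5 + 3), so 5 ∤ 63.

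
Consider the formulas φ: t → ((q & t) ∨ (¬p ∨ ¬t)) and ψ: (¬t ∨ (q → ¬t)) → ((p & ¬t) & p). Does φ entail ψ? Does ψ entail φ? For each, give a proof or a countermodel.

The forward direction fails; the converse holds.

(⇒) This fails. Under q = F, t = F, p = F, the left side is true but the right side is false.

(⇐) Assume the antecedent. If q is true, t → ((q & t) ∨ (¬p ∨ ¬t)) reduces to true regardless of the other variables. If q is false, the antecedent forces (q = F, t = F, p = T), and t → ((q & t) ∨ (¬p ∨ ¬t)) holds there. Either way t → ((q & t) ∨ (¬p ∨ ¬t)) holds.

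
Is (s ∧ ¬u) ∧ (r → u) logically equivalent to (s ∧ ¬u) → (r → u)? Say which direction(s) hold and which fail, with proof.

Forward direction. Assume the antecedent. If r is true, the antecedent cannot hold. If r is false, (s ∧ ¬u) → (r → u) reduces to true regardless of the other variables. Either way (s ∧ ¬u) → (r → u) holds.

Converse. This fails. Under r = F, s = F, u = F, the left side is false but the right side is true.

Not equivalent: only (⇒) holds.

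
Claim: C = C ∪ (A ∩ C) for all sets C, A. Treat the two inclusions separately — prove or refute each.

(⟹) Let x ∈ C. Then either x ∈ C and x ∉ A; or x ∈ C ∩ A. In each case x ∈ C ∪ (A ∩ C), so C ⊆ C ∪ (A ∩ C).

(⟸) Let x ∈ C ∪ (A ∩ C). Then either x ∈ C and x ∉ A; or x ∈ C ∩ A. In each case x ∈ C, so C ∪ (A ∩ C) ⊆ C.

The two sets are equal.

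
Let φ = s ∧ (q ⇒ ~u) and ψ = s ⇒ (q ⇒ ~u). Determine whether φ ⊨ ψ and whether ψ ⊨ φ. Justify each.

(⟹) Assume the antecedent. If q is true, the antecedent forces (q = T, u = F, s = T), and s ⇒ (q ⇒ ~u) holds there. If q is false, s ⇒ (q ⇒ ~u) reduces to true regardless of the other variables. Either way s ⇒ (q ⇒ ~u) holds.

(⟸) This fails. Under q = F, u = F, s = F, the left side is false but the right side is true.

Only the forward implication holds.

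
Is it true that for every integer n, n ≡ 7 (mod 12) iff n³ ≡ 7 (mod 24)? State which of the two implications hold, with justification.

(⇒) This fails: take n = 19. Then 19 ≡ 7 (mod 12), but 19³ = 6859 ≡ 19 (mod 24), not 7.

(⇐) Conversely, the residues r modulo 24 with r³ ≡ 7 (mod 24) are exactly {7}, and each is ≡ 7 (mod 12).

Only the reverse direction holds.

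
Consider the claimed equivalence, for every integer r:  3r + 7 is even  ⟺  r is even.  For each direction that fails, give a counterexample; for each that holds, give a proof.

(→) This fails: r = 3 gives 3r + 7 = 16, which is even, but 3 is odd, not even.

(←) This also fails: r = 6 is even, but 3r + 7 = 25 is odd, not even.

Neither implication holds.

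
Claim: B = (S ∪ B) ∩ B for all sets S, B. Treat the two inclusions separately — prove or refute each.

The two sets are equal.

(⟸) Let x ∈ (S ∪ B) ∩ B. Then either x ∈ B and x ∉ S; or x ∈ S ∩ B. In each case x ∈ B, so (S ∪ B) ∩ B ⊆ B.

(⟹) Let x ∈ B. Then either x ∈ B and x ∉ S; or x ∈ S ∩ B. In each case x ∈ (S ∪ B) ∩ B, so B ⊆ (S ∪ B) ∩ B.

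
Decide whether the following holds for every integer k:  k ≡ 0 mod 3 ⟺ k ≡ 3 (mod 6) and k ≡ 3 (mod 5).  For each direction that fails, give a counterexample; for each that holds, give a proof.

Only the converse holds.

(→) This fails: k = 0 gives 0 ≡ 0 (mod 3) but 0 ≡ 0 (mod 6), so the conjunction on the right does not hold.

(←) Conversely, if k ≡ 3 (mod 6) and k ≡ 3 (mod 5), then by the Chinese remainder theorem k ≡ 3 (mod 30). Since 3 ≡ 0 (mod 3) and 3 ∣ 30, we get k ≡ 0 (mod 3).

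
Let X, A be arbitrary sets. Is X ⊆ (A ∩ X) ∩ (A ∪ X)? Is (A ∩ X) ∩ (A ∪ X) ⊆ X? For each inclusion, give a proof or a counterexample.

(⊆) This inclusion fails. Take X = {1}, A = ∅; then 1 ∈ X but 1 ∉ (A ∩ X) ∩ (A ∪ X).

(⊇) Let x ∈ (A ∩ X) ∩ (A ∪ X). Then x ∈ X ∩ A, from which x ∈ X.

(⊆) fails; (⊇) holds.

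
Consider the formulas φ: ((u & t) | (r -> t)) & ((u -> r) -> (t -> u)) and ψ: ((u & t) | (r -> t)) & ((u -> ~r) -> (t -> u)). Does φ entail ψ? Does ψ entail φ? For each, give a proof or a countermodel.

Forward direction. Assume the antecedent. If t is true, the antecedent forces (r = F, u = T, t = T) or (r = T, u = T, t = T), and the consequent holds there. If t is false, the antecedent forces (r = F, u = F, t = F) or (r = F, u = T, t = F), and the consequent holds there. Either way the consequent holds.

Converse. Assume the antecedent. If t is true, the antecedent forces (r = F, u = T, t = T) or (r = T, u = T, t = T), and the consequent holds there. If t is false, the antecedent forces (r = F, u = F, t = F) or (r = F, u = T, t = F), and the consequent holds there. Either way the consequent holds.

Both directions hold.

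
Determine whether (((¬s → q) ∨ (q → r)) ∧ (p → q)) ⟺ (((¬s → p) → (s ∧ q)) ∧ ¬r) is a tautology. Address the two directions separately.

Only the reverse direction holds.

(⟹) This fails. Under p = F, r = T, q = F, s = F, the left side is true but the right side is false.

(⟸) Assume the antecedent. If p is true, the antecedent forces (p = T, r = F, q = T, s = T), and ((¬s → q) ∨ (q → r)) ∧ (p → q) holds there. If p is false, ((¬s → q) ∨ (q → r)) ∧ (p → q) reduces to true regardless of the other variables. Either way ((¬s → q) ∨ (q → r)) ∧ (p → q) holds.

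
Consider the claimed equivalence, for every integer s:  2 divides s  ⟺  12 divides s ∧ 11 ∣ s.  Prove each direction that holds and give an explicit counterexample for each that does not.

(⇒) This fails: take s = 2. Certainly 2 ∣ 2, but 12 ∤ 2.

(⇐) Suppose 12 ∣ s and 11 ∣ s. Any common multiple of 12 and 11 is a multiple of their lcm; here gcd(12, 11) = 1, so lcm(12, 11) = 12·11 = 132, so 132 ∣ s. Since 2 ∣ 132, it follows that 2 ∣ s.

Only the converse holds.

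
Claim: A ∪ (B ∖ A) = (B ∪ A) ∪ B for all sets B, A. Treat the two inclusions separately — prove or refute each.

(⟹) Let x ∈ A ∪ (B ∖ A). Then either x ∈ B and x ∉ A; or x ∈ A and x ∉ B; or x ∈ B ∩ A. In each case x ∈ (B ∪ A) ∪ B, so A ∪ (B ∖ A) ⊆ (B ∪ A) ∪ B.

(⟸) Let x ∈ (B ∪ A) ∪ B. Then either x ∈ B and x ∉ A; or x ∈ A and x ∉ B; or x ∈ B ∩ A. In each case x ∈ A ∪ (B ∖ A), so (B ∪ A) ∪ B ⊆ A ∪ (B ∖ A).

The two sets are equal.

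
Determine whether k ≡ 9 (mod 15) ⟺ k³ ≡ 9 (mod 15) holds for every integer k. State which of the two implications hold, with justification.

(→) Suppose k ≡ 9 (mod 15). Write k = 15j + 9. Then (15j + 9)³ = 3375j³ + 6075j² + 3645j + 729 = 15(225j³ + 405j² + 243j + 48) + 9, so k³ ≡ 9 (mod 15).

(←) Conversely, suppose k³ ≡ 9 (mod 15). The only residue r in {0, …, 14} with r³ ≡ 9 (mod 15) is r = 9, so k ≡ 9 (mod 15).

The biconditional holds.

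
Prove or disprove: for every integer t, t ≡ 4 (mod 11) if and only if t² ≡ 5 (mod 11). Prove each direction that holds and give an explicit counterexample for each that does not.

[⇒] Suppose t ≡ 4 (mod 11). Write t = 11j + 4. Then (11j + 4)² = 121j² + 88j + 16 = 11(11j² + 8j + 1) + 5, so t² ≡ 5 (mod 11).

[⇐] This fails: take t = 7. Then 7² = 49 ≡ 5 (mod 11), yet 7 ≡ 7 (mod 11), not 4.

Not equivalent: only (⇒) holds.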